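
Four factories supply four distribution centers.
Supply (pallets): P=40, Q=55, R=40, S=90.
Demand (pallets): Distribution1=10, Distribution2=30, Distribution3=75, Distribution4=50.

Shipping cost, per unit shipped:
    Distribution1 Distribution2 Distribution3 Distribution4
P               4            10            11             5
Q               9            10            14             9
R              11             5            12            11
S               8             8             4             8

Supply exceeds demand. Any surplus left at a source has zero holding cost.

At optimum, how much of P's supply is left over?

0

Minimum-cost shipments:
  P->Distribution1: 10 × 4 = 40
  P->Distribution4: 30 × 5 = 150
  Q->Distribution4: 5 × 9 = 45
  R->Distribution2: 30 × 5 = 150
  S->Distribution3: 75 × 4 = 300
  S->Distribution4: 15 × 8 = 120
Total cost = 805.
P ships 40 of its 40, leaving 0.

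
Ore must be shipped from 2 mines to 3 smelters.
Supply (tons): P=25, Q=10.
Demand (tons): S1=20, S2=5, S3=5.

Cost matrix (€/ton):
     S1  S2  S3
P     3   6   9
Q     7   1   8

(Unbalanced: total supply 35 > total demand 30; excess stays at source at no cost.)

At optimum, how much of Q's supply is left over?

0

An optimal plan:
  P->S1: 20 × €3 = €60
  Q->S2: 5 × €1 = €5
  Q->S3: 5 × €8 = €40
Total cost = €105.
Q ships 10 of its 10, leaving 0.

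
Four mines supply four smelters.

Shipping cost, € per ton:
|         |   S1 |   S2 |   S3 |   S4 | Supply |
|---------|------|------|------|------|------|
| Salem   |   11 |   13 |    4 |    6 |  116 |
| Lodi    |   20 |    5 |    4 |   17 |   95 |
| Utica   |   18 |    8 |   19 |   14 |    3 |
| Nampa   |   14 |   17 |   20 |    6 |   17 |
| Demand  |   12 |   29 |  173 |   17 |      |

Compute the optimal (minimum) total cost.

1080

Optimal allocation:
  Salem to S1: 12 × €11 = €132
  Salem to S3: 104 × €4 = €416
  Lodi to S2: 26 × €5 = €130
  Lodi to S3: 69 × €4 = €276
  Utica to S2: 3 × €8 = €24
  Nampa to S4: 17 × €6 = €102
Total = 132 + 416 + 130 + 276 + 24 + 102 = €1080.
(Supply check: Salem ships 116; Lodi ships 95; Utica ships 3; Nampa ships 17.)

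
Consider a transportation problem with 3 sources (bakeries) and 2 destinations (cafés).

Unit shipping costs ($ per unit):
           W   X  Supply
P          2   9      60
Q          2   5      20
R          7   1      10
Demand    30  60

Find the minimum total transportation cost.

A cheapest plan:
  P to W: 30 trays
  P to X: 30 trays
  Q to X: 20 trays
  R to X: 10 trays
Total cost = $440.

440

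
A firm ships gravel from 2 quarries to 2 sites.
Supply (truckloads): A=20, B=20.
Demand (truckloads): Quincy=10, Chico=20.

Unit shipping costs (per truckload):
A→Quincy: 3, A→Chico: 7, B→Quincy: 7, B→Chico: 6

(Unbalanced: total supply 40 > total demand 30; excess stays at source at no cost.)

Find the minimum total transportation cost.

One minimum-cost allocation:
  A to Quincy: 10 truckloads
  B to Chico: 20 truckloads
Total cost = 150.
(Supply check: A ships 10; B ships 20.)

150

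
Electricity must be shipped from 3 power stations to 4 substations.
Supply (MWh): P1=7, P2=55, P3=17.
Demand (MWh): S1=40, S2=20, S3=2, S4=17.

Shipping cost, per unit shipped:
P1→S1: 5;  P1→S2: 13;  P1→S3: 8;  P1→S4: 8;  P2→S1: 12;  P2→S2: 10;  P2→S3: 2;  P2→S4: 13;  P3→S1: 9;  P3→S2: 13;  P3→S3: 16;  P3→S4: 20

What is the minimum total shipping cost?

805

A cheapest plan:
  P1→S1: 7 × 5 = 35
  P2→S1: 16 × 12 = 192
  P2→S2: 20 × 10 = 200
  P2→S3: 2 × 2 = 4
  P2→S4: 17 × 13 = 221
  P3→S1: 17 × 9 = 153
Total = 35 + 192 + 200 + 4 + 221 + 153 = 805.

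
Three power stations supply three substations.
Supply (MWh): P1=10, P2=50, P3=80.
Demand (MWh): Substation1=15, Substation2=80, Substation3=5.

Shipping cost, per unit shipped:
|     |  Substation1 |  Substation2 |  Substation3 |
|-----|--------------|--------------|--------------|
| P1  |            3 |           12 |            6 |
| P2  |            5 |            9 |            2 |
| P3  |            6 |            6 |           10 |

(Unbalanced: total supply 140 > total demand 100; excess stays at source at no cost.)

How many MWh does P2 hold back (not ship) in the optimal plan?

An optimal plan:
  P1->Substation1: 10 × 3 = 30
  P2->Substation1: 5 × 5 = 25
  P2->Substation3: 5 × 2 = 10
  P3->Substation2: 80 × 6 = 480
Total cost = 545.
P2 ships 10 of its 50, leaving 40.

40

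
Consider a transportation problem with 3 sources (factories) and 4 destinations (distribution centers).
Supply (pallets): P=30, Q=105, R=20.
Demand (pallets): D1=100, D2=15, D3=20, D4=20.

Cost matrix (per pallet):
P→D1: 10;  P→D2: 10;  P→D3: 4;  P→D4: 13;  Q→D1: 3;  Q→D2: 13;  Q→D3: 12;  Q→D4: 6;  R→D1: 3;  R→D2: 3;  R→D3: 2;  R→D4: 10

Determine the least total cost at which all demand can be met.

615

A cheapest plan:
  P to D2: 10 × 10 = 100
  P to D3: 20 × 4 = 80
  Q to D1: 85 × 3 = 255
  Q to D4: 20 × 6 = 120
  R to D1: 15 × 3 = 45
  R to D2: 5 × 3 = 15
Total = 100 + 80 + 255 + 120 + 45 + 15 = 615.
(Supply check: P ships 30; Q ships 105; R ships 20.)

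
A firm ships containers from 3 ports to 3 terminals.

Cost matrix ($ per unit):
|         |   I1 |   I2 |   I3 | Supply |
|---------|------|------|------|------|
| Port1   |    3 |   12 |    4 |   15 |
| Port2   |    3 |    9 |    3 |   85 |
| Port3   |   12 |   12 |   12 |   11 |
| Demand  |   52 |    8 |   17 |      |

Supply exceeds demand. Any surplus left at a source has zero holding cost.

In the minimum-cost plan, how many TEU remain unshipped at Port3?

Minimum-cost shipments:
  Port2–I1: 52 × $3 = $156
  Port2–I2: 8 × $9 = $72
  Port2–I3: 17 × $3 = $51
Total cost = $279.
Port3 ships 0 of its 11, leaving 11.

11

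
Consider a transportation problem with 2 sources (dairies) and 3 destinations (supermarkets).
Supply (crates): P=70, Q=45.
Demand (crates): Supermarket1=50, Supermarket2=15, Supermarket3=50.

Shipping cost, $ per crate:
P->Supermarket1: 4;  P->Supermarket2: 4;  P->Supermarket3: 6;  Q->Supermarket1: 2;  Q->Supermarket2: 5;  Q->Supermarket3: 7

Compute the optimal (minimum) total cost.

One minimum-cost allocation:
  P–Supermarket1: 5 × $4 = $20
  P–Supermarket2: 15 × $4 = $60
  P–Supermarket3: 50 × $6 = $300
  Q–Supermarket1: 45 × $2 = $90
Total = 20 + 60 + 300 + 90 = $470.

470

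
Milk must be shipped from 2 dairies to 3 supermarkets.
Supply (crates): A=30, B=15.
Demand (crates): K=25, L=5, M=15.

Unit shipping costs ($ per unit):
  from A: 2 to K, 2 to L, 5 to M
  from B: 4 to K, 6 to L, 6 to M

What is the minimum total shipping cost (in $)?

150

A cheapest plan:
  A to K: 25 crates
  A to L: 5 crates
  B to M: 15 crates
Total cost = $150.
(Supply check: A ships 30; B ships 15.)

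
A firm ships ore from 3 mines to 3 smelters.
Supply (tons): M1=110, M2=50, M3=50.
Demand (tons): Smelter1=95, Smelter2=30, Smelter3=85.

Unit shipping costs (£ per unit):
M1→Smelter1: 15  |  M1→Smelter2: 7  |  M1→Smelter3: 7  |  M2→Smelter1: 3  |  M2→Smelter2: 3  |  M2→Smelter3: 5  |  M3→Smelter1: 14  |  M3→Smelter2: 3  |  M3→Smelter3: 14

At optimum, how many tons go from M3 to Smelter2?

Optimal shipments:
  M1→Smelter1: 25 × £15 = £375
  M1→Smelter3: 85 × £7 = £595
  M2→Smelter1: 50 × £3 = £150
  M3→Smelter1: 20 × £14 = £280
  M3→Smelter2: 30 × £3 = £90
Total cost = £1490.
So M3→Smelter2 carries 30 tons.

30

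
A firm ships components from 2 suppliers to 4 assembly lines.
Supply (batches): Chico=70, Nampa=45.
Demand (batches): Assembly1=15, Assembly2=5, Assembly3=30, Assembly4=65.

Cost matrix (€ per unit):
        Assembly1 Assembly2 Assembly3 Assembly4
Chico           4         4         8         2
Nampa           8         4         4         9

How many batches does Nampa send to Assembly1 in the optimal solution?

The minimum-cost plan:
  Chico–Assembly1: 5 batches
  Chico–Assembly4: 65 batches
  Nampa–Assembly1: 10 batches
  Nampa–Assembly2: 5 batches
  Nampa–Assembly3: 30 batches
Total cost = €370.
So Nampa→Assembly1 carries 10 batches.

10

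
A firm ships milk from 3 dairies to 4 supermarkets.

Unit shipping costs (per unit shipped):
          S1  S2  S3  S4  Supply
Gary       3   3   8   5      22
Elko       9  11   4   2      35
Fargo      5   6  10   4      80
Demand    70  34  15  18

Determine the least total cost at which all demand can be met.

592

One minimum-cost allocation:
  Gary–S2: 22 × 3 = 66
  Elko–S1: 2 × 9 = 18
  Elko–S3: 15 × 4 = 60
  Elko–S4: 18 × 2 = 36
  Fargo–S1: 68 × 5 = 340
  Fargo–S2: 12 × 6 = 72
Total = 66 + 18 + 60 + 36 + 340 + 72 = 592.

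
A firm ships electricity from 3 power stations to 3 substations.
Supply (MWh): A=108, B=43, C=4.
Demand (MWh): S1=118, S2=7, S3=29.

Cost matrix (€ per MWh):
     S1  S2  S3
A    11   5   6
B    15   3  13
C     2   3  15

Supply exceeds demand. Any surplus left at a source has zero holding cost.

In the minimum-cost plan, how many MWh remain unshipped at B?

1

An optimal plan:
  A–S1: 79 × €11 = €869
  A–S3: 29 × €6 = €174
  B–S1: 35 × €15 = €525
  B–S2: 7 × €3 = €21
  C–S1: 4 × €2 = €8
Total cost = €1597.
B ships 42 of its 43, leaving 1.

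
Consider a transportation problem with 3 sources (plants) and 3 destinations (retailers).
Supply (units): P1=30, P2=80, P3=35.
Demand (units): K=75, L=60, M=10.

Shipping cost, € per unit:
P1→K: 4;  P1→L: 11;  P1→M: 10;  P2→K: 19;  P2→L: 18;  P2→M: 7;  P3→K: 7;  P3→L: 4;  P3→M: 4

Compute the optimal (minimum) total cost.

1635

Optimal allocation:
  P1 to K: 30 × €4 = €120
  P2 to K: 45 × €19 = €855
  P2 to L: 25 × €18 = €450
  P2 to M: 10 × €7 = €70
  P3 to L: 35 × €4 = €140
Total = 120 + 855 + 450 + 70 + 140 = €1635.
(Supply check: P1 ships 30; P2 ships 80; P3 ships 35.)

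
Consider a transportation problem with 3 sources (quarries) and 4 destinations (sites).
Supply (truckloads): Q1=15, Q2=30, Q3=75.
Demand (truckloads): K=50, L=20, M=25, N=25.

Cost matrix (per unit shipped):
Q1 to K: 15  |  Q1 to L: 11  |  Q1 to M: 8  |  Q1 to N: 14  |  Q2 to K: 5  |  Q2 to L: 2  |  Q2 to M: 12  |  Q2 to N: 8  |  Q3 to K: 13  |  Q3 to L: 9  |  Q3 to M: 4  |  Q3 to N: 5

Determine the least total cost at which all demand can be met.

Optimal allocation:
  Q1–L: 15 × 11 = 165
  Q2–K: 30 × 5 = 150
  Q3–K: 20 × 13 = 260
  Q3–L: 5 × 9 = 45
  Q3–M: 25 × 4 = 100
  Q3–N: 25 × 5 = 125
Total = 165 + 150 + 260 + 45 + 100 + 125 = 845.
(Supply check: Q1 ships 15; Q2 ships 30; Q3 ships 75.)

845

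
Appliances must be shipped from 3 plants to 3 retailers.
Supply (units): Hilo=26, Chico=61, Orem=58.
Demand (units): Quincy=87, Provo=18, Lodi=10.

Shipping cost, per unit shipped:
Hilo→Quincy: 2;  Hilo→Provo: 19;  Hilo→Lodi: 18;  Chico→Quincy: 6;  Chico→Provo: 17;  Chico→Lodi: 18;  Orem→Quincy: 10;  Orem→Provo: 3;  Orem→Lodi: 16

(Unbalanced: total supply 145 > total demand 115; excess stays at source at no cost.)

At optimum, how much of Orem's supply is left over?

Minimum-cost shipments:
  Hilo to Quincy: 26 × 2 = 52
  Chico to Quincy: 61 × 6 = 366
  Orem to Provo: 18 × 3 = 54
  Orem to Lodi: 10 × 16 = 160
Total cost = 632.
Orem ships 28 of its 58, leaving 30.

30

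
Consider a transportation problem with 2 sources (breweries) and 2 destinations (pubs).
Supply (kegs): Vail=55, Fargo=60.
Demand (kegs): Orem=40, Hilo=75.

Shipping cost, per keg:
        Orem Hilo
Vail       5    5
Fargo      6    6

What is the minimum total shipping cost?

635

A cheapest plan:
  Vail->Hilo: 55 × 5 = 275
  Fargo->Orem: 40 × 6 = 240
  Fargo->Hilo: 20 × 6 = 120
Total = 275 + 240 + 120 = 635.
(Supply check: Vail ships 55; Fargo ships 60.)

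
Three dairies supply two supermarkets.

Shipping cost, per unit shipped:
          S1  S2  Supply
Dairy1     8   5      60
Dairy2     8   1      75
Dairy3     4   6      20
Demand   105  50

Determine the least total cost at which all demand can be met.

An optimal shipping plan:
  Dairy1->S1: 60 × 8 = 480
  Dairy2->S1: 25 × 8 = 200
  Dairy2->S2: 50 × 1 = 50
  Dairy3->S1: 20 × 4 = 80
Total = 480 + 200 + 50 + 80 = 810.

810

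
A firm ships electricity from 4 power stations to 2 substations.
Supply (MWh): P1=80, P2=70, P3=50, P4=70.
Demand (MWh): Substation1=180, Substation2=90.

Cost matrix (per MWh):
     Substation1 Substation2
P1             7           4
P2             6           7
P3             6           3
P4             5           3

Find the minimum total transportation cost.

1360

A cheapest plan:
  P1–Substation1: 40 × 7 = 280
  P1–Substation2: 40 × 4 = 160
  P2–Substation1: 70 × 6 = 420
  P3–Substation2: 50 × 3 = 150
  P4–Substation1: 70 × 5 = 350
Total = 280 + 160 + 420 + 150 + 350 = 1360.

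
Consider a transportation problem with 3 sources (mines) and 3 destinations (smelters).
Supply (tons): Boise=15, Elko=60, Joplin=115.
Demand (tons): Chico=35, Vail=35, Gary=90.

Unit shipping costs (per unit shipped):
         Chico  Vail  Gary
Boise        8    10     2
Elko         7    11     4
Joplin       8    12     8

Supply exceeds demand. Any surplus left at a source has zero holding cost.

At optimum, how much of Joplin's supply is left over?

An optimal plan:
  Boise–Gary: 15 tons
  Elko–Gary: 60 tons
  Joplin–Chico: 35 tons
  Joplin–Vail: 35 tons
  Joplin–Gary: 15 tons
Total cost = 1090.
Joplin ships 85 of its 115, leaving 30.

30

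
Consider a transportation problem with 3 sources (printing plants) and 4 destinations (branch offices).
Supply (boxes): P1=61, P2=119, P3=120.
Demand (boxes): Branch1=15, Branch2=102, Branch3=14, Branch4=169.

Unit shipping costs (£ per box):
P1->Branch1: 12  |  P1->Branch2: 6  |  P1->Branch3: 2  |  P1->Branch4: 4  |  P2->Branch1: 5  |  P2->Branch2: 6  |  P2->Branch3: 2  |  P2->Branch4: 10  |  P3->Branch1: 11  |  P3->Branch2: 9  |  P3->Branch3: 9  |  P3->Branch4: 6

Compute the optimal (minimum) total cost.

1631

An optimal shipping plan:
  P1 to Branch2: 12 × £6 = £72
  P1 to Branch4: 49 × £4 = £196
  P2 to Branch1: 15 × £5 = £75
  P2 to Branch2: 90 × £6 = £540
  P2 to Branch3: 14 × £2 = £28
  P3 to Branch4: 120 × £6 = £720
Total = 72 + 196 + 75 + 540 + 28 + 720 = £1631.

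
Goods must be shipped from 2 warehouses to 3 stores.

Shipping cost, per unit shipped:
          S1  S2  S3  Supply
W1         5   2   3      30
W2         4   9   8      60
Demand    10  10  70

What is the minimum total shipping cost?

520

An optimal shipping plan:
  W1→S2: 10 units
  W1→S3: 20 units
  W2→S1: 10 units
  W2→S3: 50 units
Total cost = 520.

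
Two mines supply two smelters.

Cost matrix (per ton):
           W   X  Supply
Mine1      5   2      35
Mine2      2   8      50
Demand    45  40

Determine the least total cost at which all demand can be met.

200

A cheapest plan:
  Mine1→X: 35 × 2 = 70
  Mine2→W: 45 × 2 = 90
  Mine2→X: 5 × 8 = 40
Total = 70 + 90 + 40 = 200.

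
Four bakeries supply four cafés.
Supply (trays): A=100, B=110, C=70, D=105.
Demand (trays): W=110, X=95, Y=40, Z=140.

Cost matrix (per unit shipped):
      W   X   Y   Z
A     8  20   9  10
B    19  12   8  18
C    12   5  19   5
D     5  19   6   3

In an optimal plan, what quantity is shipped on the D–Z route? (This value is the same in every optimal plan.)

95

Solving gives:
  A–W: 100 × 8 = 800
  B–X: 70 × 12 = 840
  B–Y: 40 × 8 = 320
  C–X: 25 × 5 = 125
  C–Z: 45 × 5 = 225
  D–W: 10 × 5 = 50
  D–Z: 95 × 3 = 285
Total cost = 2645.
So D→Z carries 95 trays.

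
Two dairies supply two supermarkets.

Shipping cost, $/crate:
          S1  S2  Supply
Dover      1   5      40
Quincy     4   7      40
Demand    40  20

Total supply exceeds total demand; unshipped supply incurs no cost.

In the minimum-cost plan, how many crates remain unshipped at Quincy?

Minimum-cost shipments:
  Dover→S1: 40 crates
  Quincy→S2: 20 crates
Total cost = $180.
Quincy ships 20 of its 40, leaving 20.

20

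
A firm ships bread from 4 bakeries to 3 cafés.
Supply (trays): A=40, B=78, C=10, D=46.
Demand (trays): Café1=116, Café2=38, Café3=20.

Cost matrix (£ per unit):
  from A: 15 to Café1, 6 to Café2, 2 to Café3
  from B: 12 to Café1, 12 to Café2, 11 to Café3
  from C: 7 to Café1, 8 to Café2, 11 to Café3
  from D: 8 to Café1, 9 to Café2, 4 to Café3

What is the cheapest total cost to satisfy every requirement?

An optimal shipping plan:
  A–Café2: 38 trays
  A–Café3: 2 trays
  B–Café1: 78 trays
  C–Café1: 10 trays
  D–Café1: 28 trays
  D–Café3: 18 trays
Total cost = £1534.
(Supply check: A ships 40; B ships 78; C ships 10; D ships 46.)

1534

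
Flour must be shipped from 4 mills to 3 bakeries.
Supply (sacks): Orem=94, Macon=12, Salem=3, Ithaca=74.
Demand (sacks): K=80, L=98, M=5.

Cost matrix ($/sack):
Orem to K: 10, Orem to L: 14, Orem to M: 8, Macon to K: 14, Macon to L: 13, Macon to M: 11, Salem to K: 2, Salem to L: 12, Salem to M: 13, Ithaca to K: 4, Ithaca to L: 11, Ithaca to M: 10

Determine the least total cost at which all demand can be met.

1732

A cheapest plan:
  Orem–K: 3 × $10 = $30
  Orem–L: 86 × $14 = $1204
  Orem–M: 5 × $8 = $40
  Macon–L: 12 × $13 = $156
  Salem–K: 3 × $2 = $6
  Ithaca–K: 74 × $4 = $296
Total = 30 + 1204 + 40 + 156 + 6 + 296 = $1732.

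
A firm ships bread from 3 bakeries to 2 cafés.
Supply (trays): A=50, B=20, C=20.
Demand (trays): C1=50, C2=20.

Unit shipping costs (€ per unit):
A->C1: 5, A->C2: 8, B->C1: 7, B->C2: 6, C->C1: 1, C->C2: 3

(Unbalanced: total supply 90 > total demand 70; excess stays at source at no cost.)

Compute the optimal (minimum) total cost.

290

An optimal shipping plan:
  A–C1: 30 × €5 = €150
  B–C2: 20 × €6 = €120
  C–C1: 20 × €1 = €20
Total = 150 + 120 + 20 = €290.
(Supply check: A ships 30; B ships 20; C ships 20.)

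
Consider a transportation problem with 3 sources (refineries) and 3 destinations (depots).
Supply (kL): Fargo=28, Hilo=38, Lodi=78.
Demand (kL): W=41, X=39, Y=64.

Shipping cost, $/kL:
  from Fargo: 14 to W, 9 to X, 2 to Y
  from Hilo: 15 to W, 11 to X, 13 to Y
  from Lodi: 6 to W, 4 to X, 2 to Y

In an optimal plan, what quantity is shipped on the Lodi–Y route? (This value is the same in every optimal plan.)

Optimal shipments:
  Fargo to Y: 28 kL
  Hilo to X: 38 kL
  Lodi to W: 41 kL
  Lodi to X: 1 kL
  Lodi to Y: 36 kL
Total cost = $796.
So Lodi→Y carries 36 kL.

36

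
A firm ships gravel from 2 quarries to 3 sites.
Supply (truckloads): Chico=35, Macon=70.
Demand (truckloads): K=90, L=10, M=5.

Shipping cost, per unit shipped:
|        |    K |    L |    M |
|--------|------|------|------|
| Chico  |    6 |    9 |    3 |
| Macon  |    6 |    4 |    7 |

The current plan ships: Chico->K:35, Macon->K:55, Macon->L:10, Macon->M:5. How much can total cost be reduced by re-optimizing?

Current plan cost = 35·6 + 55·6 + 10·4 + 5·7 = 615.
Optimal plan:
  Chico to K: 30 × 6 = 180
  Chico to M: 5 × 3 = 15
  Macon to K: 60 × 6 = 360
  Macon to L: 10 × 4 = 40
Optimal cost = 595.
Saving = 615 − 595 = 20.

20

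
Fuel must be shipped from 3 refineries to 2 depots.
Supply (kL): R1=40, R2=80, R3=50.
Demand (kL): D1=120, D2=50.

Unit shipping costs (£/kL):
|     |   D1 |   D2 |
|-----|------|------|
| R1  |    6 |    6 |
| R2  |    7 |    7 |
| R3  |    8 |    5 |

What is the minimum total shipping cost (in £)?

A cheapest plan:
  R1->D1: 40 kL
  R2->D1: 80 kL
  R3->D2: 50 kL
Total cost = £1050.

1050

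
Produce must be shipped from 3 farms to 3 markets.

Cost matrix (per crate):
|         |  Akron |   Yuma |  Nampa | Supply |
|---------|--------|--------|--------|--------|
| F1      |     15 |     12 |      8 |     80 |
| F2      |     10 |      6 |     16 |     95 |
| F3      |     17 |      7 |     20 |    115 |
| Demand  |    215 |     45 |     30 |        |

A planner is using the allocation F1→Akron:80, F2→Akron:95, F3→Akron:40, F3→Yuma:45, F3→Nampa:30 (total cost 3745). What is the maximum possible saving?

300

Current plan cost = 80·15 + 95·10 + 40·17 + 45·7 + 30·20 = 3745.
Optimal plan:
  F1 to Akron: 50 × 15 = 750
  F1 to Nampa: 30 × 8 = 240
  F2 to Akron: 95 × 10 = 950
  F3 to Akron: 70 × 17 = 1190
  F3 to Yuma: 45 × 7 = 315
Optimal cost = 3445.
Saving = 3745 − 3445 = 300.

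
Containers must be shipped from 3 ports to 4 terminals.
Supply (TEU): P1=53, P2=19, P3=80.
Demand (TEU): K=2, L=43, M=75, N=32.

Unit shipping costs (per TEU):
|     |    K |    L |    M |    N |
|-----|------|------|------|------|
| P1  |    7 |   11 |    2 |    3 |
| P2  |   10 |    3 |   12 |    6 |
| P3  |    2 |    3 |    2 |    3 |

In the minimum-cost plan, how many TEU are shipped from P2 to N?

The minimum-cost plan:
  P1 to M: 21 × 2 = 42
  P1 to N: 32 × 3 = 96
  P2 to L: 19 × 3 = 57
  P3 to K: 2 × 2 = 4
  P3 to L: 24 × 3 = 72
  P3 to M: 54 × 2 = 108
Total cost = 379.
The route P2→N is not used.

0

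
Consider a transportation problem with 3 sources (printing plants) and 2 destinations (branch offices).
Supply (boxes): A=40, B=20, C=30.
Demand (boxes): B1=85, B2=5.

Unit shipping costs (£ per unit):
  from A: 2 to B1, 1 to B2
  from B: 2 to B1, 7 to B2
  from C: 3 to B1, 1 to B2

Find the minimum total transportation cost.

Optimal allocation:
  A->B1: 40 × £2 = £80
  B->B1: 20 × £2 = £40
  C->B1: 25 × £3 = £75
  C->B2: 5 × £1 = £5
Total = 80 + 40 + 75 + 5 = £200.
(Supply check: A ships 40; B ships 20; C ships 30.)

200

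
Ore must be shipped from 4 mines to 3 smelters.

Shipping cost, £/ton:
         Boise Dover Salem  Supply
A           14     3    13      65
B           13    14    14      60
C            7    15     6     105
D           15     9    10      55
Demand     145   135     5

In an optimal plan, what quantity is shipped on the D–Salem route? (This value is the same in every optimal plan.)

The minimum-cost plan:
  A→Dover: 65 × £3 = £195
  B→Boise: 45 × £13 = £585
  B→Dover: 15 × £14 = £210
  C→Boise: 100 × £7 = £700
  C→Salem: 5 × £6 = £30
  D→Dover: 55 × £9 = £495
Total cost = £2215.
The route D→Salem is not used.

0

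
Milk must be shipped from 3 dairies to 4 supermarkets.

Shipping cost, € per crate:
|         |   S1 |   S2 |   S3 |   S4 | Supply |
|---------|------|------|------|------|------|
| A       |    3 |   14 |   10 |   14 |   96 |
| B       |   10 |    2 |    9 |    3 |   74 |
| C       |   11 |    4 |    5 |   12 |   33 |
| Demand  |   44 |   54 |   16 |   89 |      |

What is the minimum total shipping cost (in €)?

1129

Optimal allocation:
  A–S1: 44 crates
  A–S3: 16 crates
  A–S4: 36 crates
  B–S2: 21 crates
  B–S4: 53 crates
  C–S2: 33 crates
Total cost = €1129.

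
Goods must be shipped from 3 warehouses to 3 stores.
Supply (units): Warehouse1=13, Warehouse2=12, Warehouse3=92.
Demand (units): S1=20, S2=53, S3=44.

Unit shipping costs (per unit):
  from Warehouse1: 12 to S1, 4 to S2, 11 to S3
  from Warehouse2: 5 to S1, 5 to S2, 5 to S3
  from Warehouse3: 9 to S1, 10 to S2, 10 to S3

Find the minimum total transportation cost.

An optimal shipping plan:
  Warehouse1→S2: 13 units
  Warehouse2→S3: 12 units
  Warehouse3→S1: 20 units
  Warehouse3→S2: 40 units
  Warehouse3→S3: 32 units
Total cost = 1012.
(Supply check: Warehouse1 ships 13; Warehouse2 ships 12; Warehouse3 ships 92.)

1012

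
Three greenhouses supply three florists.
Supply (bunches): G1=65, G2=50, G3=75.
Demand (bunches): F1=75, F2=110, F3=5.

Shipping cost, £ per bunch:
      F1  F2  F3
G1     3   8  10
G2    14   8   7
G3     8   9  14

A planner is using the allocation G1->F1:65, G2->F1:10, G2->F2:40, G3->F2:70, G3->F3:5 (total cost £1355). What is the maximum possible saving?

100

Current plan cost = 65·3 + 10·14 + 40·8 + 70·9 + 5·14 = £1355.
Optimal plan:
  G1 to F1: 65 bunches
  G2 to F2: 45 bunches
  G2 to F3: 5 bunches
  G3 to F1: 10 bunches
  G3 to F2: 65 bunches
Optimal cost = £1255.
Saving = 1355 − 1255 = £100.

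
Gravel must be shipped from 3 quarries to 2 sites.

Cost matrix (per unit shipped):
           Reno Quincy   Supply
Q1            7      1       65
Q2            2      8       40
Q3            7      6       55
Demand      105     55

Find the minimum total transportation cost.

590

An optimal shipping plan:
  Q1->Reno: 10 × 7 = 70
  Q1->Quincy: 55 × 1 = 55
  Q2->Reno: 40 × 2 = 80
  Q3->Reno: 55 × 7 = 385
Total = 70 + 55 + 80 + 385 = 590.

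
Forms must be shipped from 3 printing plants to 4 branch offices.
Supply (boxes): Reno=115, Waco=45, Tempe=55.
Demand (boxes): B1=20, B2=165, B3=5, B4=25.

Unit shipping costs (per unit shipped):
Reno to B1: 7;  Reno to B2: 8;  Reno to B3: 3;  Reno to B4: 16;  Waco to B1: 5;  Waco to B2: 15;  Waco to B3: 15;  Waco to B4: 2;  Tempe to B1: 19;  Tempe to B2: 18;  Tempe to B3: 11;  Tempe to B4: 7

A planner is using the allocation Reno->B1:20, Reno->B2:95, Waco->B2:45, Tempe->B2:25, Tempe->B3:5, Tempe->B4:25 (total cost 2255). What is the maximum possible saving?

Current plan cost = 20·7 + 95·8 + 45·15 + 25·18 + 5·11 + 25·7 = 2255.
Optimal plan:
  Reno->B2: 115 × 8 = 920
  Waco->B1: 20 × 5 = 100
  Waco->B4: 25 × 2 = 50
  Tempe->B2: 50 × 18 = 900
  Tempe->B3: 5 × 11 = 55
Optimal cost = 2025.
Saving = 2255 − 2025 = 230.

230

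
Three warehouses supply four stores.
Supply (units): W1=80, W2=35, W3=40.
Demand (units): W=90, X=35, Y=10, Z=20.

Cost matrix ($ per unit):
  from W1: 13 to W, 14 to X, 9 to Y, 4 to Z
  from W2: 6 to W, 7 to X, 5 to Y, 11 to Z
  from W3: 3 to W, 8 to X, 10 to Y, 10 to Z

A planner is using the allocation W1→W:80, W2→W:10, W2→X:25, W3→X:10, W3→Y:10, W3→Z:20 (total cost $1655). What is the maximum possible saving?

470

Current plan cost = 80·13 + 10·6 + 25·7 + 10·8 + 10·10 + 20·10 = $1655.
Optimal plan:
  W1→W: 15 units
  W1→X: 35 units
  W1→Y: 10 units
  W1→Z: 20 units
  W2→W: 35 units
  W3→W: 40 units
Optimal cost = $1185.
Saving = 1655 − 1185 = $470.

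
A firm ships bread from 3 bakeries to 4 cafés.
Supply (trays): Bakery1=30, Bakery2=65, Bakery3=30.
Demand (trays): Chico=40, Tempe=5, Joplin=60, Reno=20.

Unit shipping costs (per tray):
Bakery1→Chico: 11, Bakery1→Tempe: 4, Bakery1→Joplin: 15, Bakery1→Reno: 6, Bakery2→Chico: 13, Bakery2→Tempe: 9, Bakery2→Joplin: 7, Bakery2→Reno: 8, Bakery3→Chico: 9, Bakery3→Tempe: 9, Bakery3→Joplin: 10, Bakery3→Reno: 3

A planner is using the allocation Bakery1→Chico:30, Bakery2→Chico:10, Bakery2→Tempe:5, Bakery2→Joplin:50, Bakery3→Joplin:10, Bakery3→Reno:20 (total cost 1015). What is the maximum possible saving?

Current plan cost = 30·11 + 10·13 + 5·9 + 50·7 + 10·10 + 20·3 = 1015.
Optimal plan:
  Bakery1–Chico: 25 trays
  Bakery1–Tempe: 5 trays
  Bakery2–Chico: 5 trays
  Bakery2–Joplin: 60 trays
  Bakery3–Chico: 10 trays
  Bakery3–Reno: 20 trays
Optimal cost = 930.
Saving = 1015 − 930 = 85.

85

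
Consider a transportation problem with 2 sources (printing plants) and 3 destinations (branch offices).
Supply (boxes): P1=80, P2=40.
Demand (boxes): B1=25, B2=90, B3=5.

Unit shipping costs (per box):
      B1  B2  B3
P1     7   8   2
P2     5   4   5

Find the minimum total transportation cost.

A cheapest plan:
  P1 to B1: 25 × 7 = 175
  P1 to B2: 50 × 8 = 400
  P1 to B3: 5 × 2 = 10
  P2 to B2: 40 × 4 = 160
Total = 175 + 400 + 10 + 160 = 745.
(Supply check: P1 ships 80; P2 ships 40.)

745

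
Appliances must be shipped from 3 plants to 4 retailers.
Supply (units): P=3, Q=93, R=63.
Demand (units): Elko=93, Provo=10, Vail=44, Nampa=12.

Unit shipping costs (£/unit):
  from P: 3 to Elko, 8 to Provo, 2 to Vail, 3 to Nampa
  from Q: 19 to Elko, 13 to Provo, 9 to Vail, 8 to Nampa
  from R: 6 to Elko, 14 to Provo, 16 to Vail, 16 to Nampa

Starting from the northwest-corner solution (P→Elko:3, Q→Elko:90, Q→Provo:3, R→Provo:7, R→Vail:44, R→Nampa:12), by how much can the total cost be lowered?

Current plan cost = 3·3 + 90·19 + 3·13 + 7·14 + 44·16 + 12·16 = £2752.
Optimal plan:
  P–Elko: 3 × £3 = £9
  Q–Elko: 27 × £19 = £513
  Q–Provo: 10 × £13 = £130
  Q–Vail: 44 × £9 = £396
  Q–Nampa: 12 × £8 = £96
  R–Elko: 63 × £6 = £378
Optimal cost = £1522.
Saving = 2752 − 1522 = £1230.

1230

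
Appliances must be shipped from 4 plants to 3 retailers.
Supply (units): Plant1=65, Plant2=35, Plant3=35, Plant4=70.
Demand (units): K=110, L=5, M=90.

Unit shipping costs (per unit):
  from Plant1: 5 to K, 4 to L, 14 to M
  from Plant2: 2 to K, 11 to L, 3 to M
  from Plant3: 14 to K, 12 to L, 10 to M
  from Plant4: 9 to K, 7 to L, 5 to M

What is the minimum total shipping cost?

A cheapest plan:
  Plant1 to K: 65 × 5 = 325
  Plant2 to K: 35 × 2 = 70
  Plant3 to K: 10 × 14 = 140
  Plant3 to L: 5 × 12 = 60
  Plant3 to M: 20 × 10 = 200
  Plant4 to M: 70 × 5 = 350
Total = 325 + 70 + 140 + 60 + 200 + 350 = 1145.
(Supply check: Plant1 ships 65; Plant2 ships 35; Plant3 ships 35; Plant4 ships 70.)

1145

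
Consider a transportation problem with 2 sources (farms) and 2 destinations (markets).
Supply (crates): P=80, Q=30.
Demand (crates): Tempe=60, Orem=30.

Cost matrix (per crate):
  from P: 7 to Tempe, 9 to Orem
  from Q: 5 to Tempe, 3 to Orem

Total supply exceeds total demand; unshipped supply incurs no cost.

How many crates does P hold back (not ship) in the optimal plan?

Minimum-cost shipments:
  P–Tempe: 60 × 7 = 420
  Q–Orem: 30 × 3 = 90
Total cost = 510.
P ships 60 of its 80, leaving 20.

20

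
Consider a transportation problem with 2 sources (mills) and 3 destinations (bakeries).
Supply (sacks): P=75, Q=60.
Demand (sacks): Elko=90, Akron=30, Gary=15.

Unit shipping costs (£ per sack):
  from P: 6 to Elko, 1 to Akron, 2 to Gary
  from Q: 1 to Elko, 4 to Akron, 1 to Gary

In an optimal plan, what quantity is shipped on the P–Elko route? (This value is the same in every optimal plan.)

30

The minimum-cost plan:
  P to Elko: 30 × £6 = £180
  P to Akron: 30 × £1 = £30
  P to Gary: 15 × £2 = £30
  Q to Elko: 60 × £1 = £60
Total cost = £300.
So P→Elko carries 30 sacks.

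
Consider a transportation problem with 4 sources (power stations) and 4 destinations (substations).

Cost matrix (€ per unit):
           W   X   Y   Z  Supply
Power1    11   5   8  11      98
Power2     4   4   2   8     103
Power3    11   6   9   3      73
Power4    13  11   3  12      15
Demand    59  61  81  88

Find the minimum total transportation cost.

One minimum-cost allocation:
  Power1 to X: 61 × €5 = €305
  Power1 to Y: 22 × €8 = €176
  Power1 to Z: 15 × €11 = €165
  Power2 to W: 59 × €4 = €236
  Power2 to Y: 44 × €2 = €88
  Power3 to Z: 73 × €3 = €219
  Power4 to Y: 15 × €3 = €45
Total = 305 + 176 + 165 + 236 + 88 + 219 + 45 = €1234.
(Supply check: Power1 ships 98; Power2 ships 103; Power3 ships 73; Power4 ships 15.)

1234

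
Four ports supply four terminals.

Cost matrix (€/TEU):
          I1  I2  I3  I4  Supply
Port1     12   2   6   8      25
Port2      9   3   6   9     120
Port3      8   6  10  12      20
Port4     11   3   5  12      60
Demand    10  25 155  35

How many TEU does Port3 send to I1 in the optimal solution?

10

Solving gives:
  Port1->I2: 15 × €2 = €30
  Port1->I4: 10 × €8 = €80
  Port2->I3: 95 × €6 = €570
  Port2->I4: 25 × €9 = €225
  Port3->I1: 10 × €8 = €80
  Port3->I2: 10 × €6 = €60
  Port4->I3: 60 × €5 = €300
Total cost = €1345.
So Port3→I1 carries 10 TEU.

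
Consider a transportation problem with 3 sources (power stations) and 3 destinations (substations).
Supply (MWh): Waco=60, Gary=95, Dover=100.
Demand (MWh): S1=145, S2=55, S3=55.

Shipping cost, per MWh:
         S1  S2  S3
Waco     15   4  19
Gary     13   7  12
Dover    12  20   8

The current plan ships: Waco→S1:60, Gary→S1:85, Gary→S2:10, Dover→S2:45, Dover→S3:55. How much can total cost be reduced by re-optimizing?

Current plan cost = 60·15 + 85·13 + 10·7 + 45·20 + 55·8 = 3415.
Optimal plan:
  Waco->S1: 5 × 15 = 75
  Waco->S2: 55 × 4 = 220
  Gary->S1: 95 × 13 = 1235
  Dover->S1: 45 × 12 = 540
  Dover->S3: 55 × 8 = 440
Optimal cost = 2510.
Saving = 3415 − 2510 = 905.

905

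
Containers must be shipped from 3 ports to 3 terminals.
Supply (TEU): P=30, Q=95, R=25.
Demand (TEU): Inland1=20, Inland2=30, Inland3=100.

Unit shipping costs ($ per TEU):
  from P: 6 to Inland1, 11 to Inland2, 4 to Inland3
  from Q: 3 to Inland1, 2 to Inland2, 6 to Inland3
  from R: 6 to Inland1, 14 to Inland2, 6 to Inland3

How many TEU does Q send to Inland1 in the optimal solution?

20

Solving gives:
  P→Inland3: 30 TEU
  Q→Inland1: 20 TEU
  Q→Inland2: 30 TEU
  Q→Inland3: 45 TEU
  R→Inland3: 25 TEU
Total cost = $660.
So Q→Inland1 carries 20 TEU.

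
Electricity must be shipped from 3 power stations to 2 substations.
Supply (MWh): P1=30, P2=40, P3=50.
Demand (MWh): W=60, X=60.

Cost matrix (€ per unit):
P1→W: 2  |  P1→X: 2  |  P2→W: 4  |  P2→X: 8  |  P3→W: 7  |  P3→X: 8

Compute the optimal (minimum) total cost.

600

A cheapest plan:
  P1->X: 30 × €2 = €60
  P2->W: 40 × €4 = €160
  P3->W: 20 × €7 = €140
  P3->X: 30 × €8 = €240
Total = 60 + 160 + 140 + 240 = €600.
(Supply check: P1 ships 30; P2 ships 40; P3 ships 50.)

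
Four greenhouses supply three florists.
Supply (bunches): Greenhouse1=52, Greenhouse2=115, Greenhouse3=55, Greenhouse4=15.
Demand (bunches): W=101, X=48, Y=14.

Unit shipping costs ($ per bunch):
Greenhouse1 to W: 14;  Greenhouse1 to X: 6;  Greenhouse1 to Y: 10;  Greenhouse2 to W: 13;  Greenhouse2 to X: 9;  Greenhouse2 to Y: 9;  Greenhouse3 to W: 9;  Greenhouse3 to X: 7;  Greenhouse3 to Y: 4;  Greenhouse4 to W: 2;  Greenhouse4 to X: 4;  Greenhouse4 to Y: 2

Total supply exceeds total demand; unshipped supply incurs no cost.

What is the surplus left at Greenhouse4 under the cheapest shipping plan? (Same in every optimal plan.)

0

An optimal plan:
  Greenhouse1–X: 48 × $6 = $288
  Greenhouse2–W: 45 × $13 = $585
  Greenhouse3–W: 41 × $9 = $369
  Greenhouse3–Y: 14 × $4 = $56
  Greenhouse4–W: 15 × $2 = $30
Total cost = $1328.
Greenhouse4 ships 15 of its 15, leaving 0.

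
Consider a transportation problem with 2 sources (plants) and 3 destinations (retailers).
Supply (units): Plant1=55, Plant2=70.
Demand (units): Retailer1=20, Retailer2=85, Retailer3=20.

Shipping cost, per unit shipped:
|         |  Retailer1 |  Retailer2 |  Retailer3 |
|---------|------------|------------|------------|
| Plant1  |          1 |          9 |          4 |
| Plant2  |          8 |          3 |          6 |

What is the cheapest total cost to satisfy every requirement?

445

An optimal shipping plan:
  Plant1->Retailer1: 20 units
  Plant1->Retailer2: 15 units
  Plant1->Retailer3: 20 units
  Plant2->Retailer2: 70 units
Total cost = 445.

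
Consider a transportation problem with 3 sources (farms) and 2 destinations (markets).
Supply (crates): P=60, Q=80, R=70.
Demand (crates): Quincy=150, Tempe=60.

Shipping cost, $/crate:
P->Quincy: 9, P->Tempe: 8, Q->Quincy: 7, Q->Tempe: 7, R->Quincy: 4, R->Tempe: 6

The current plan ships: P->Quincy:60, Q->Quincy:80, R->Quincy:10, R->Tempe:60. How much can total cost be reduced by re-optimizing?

180

Current plan cost = 60·9 + 80·7 + 10·4 + 60·6 = $1500.
Optimal plan:
  P->Tempe: 60 crates
  Q->Quincy: 80 crates
  R->Quincy: 70 crates
Optimal cost = $1320.
Saving = 1500 − 1320 = $180.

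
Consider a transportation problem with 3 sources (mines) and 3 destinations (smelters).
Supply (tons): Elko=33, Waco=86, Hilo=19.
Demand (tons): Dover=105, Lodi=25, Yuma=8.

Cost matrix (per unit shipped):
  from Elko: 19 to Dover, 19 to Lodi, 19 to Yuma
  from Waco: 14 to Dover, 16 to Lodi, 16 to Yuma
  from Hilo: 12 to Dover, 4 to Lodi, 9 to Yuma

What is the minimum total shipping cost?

1907

An optimal shipping plan:
  Elko to Dover: 19 × 19 = 361
  Elko to Lodi: 6 × 19 = 114
  Elko to Yuma: 8 × 19 = 152
  Waco to Dover: 86 × 14 = 1204
  Hilo to Lodi: 19 × 4 = 76
Total = 361 + 114 + 152 + 1204 + 76 = 1907.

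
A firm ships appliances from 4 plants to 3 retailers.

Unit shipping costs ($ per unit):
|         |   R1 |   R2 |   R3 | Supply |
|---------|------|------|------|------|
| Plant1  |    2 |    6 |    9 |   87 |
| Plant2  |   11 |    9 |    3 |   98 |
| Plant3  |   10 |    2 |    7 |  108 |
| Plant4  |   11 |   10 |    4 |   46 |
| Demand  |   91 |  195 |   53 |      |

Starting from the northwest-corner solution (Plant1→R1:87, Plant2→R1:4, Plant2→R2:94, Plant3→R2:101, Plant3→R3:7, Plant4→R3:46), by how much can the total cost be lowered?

81

Current plan cost = 87·2 + 4·11 + 94·9 + 101·2 + 7·7 + 46·4 = $1499.
Optimal plan:
  Plant1 to R1: 87 units
  Plant2 to R2: 87 units
  Plant2 to R3: 11 units
  Plant3 to R2: 108 units
  Plant4 to R1: 4 units
  Plant4 to R3: 42 units
Optimal cost = $1418.
Saving = 1499 − 1418 = $81.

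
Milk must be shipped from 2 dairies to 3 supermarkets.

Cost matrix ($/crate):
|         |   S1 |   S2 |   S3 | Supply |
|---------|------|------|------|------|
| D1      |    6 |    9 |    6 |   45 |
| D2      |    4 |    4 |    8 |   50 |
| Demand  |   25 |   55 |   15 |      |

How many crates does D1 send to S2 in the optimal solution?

5

Solving gives:
  D1→S1: 25 × $6 = $150
  D1→S2: 5 × $9 = $45
  D1→S3: 15 × $6 = $90
  D2→S2: 50 × $4 = $200
Total cost = $485.
So D1→S2 carries 5 crates.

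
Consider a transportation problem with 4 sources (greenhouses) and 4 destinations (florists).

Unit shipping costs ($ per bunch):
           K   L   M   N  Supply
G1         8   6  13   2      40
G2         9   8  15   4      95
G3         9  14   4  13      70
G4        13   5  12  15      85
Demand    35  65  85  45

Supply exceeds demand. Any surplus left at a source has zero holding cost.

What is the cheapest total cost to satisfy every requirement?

A cheapest plan:
  G1→N: 40 × $2 = $80
  G2→K: 35 × $9 = $315
  G2→N: 5 × $4 = $20
  G3→M: 70 × $4 = $280
  G4→L: 65 × $5 = $325
  G4→M: 15 × $12 = $180
Total = 80 + 315 + 20 + 280 + 325 + 180 = $1200.

1200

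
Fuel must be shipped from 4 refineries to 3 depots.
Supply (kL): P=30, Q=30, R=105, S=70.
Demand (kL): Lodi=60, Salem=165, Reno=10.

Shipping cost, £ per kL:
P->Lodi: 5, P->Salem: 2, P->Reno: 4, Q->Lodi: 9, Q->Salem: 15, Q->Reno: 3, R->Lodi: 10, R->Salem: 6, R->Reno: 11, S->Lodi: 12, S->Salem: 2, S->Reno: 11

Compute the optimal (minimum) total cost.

1170

A cheapest plan:
  P–Lodi: 30 × £5 = £150
  Q–Lodi: 20 × £9 = £180
  Q–Reno: 10 × £3 = £30
  R–Lodi: 10 × £10 = £100
  R–Salem: 95 × £6 = £570
  S–Salem: 70 × £2 = £140
Total = 150 + 180 + 30 + 100 + 570 + 140 = £1170.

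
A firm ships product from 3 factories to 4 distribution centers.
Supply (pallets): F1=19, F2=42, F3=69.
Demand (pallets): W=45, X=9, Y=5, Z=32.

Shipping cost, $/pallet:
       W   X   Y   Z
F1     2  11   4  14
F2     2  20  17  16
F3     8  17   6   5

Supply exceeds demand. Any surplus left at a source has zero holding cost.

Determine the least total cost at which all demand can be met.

369

One minimum-cost allocation:
  F1 to W: 3 × $2 = $6
  F1 to X: 9 × $11 = $99
  F1 to Y: 5 × $4 = $20
  F2 to W: 42 × $2 = $84
  F3 to Z: 32 × $5 = $160
Total = 6 + 99 + 20 + 84 + 160 = $369.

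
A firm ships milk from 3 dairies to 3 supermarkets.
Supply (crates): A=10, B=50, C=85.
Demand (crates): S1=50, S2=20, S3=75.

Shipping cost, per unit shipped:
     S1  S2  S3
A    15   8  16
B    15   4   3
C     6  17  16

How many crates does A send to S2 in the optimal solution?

10

Solving gives:
  A→S2: 10 crates
  B→S3: 50 crates
  C→S1: 50 crates
  C→S2: 10 crates
  C→S3: 25 crates
Total cost = 1100.
So A→S2 carries 10 crates.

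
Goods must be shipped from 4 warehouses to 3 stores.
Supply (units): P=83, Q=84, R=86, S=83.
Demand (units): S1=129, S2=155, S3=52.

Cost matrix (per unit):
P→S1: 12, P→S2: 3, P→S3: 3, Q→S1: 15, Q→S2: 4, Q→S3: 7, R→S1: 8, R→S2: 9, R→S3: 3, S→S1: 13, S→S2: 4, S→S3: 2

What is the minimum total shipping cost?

1888

One minimum-cost allocation:
  P→S1: 12 × 12 = 144
  P→S2: 71 × 3 = 213
  Q→S2: 84 × 4 = 336
  R→S1: 86 × 8 = 688
  S→S1: 31 × 13 = 403
  S→S3: 52 × 2 = 104
Total = 144 + 213 + 336 + 688 + 403 + 104 = 1888.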